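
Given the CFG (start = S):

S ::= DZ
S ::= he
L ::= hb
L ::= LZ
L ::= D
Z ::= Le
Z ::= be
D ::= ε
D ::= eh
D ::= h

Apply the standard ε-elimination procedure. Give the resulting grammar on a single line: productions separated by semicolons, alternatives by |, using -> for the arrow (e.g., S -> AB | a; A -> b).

S -> Z | DZ | he; D -> h | eh; L -> D | Z | LZ | hb; Z -> e | Le | be

Nullable set: {D, L}.
S -> DZ: D nullable, giving DZ | Z.
Drop D -> ε.
L -> D: D nullable, giving D.
L -> LZ: L nullable, giving LZ | Z.
Z -> Le: L nullable, giving Le | e.
Unchanged (no nullable symbols): S -> he; D -> eh; D -> h; L -> hb; Z -> be.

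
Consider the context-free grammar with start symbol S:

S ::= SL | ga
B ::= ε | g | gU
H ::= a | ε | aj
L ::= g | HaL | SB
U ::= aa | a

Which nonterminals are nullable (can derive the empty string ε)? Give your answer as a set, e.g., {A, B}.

{B, H}

Directly nullable (have an ε-rule): {B, H}.
Not nullable: L, S, U — each has a terminal in every rule's right-hand side or depends on a non-nullable symbol.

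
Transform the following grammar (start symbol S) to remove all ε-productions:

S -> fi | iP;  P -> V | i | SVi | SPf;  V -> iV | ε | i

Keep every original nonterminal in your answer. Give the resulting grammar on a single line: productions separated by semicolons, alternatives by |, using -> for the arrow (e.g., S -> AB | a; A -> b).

Nullable set: {P, V}.
S -> iP: P nullable, giving i | iP.
P -> SPf: P nullable, giving SPf | Sf.
P -> SVi: V nullable, giving SVi | Si.
P -> V: V nullable, giving V.
Drop V -> ε.
V -> iV: V nullable, giving i | iV.
Unchanged (no nullable symbols): S -> fi; P -> i; V -> i.

S -> i | fi | iP; P -> V | i | Sf | Si | SPf | SVi; V -> i | iV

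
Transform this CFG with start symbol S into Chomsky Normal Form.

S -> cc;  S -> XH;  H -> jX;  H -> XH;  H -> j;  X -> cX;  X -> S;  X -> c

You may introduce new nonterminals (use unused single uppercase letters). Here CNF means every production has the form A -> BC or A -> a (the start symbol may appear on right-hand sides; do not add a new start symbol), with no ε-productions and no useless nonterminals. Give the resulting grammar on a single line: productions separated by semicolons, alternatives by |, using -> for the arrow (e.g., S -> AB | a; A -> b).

S -> BB | XH; A -> j; B -> c; H -> j | AX | XH; X -> c | BB | BX | XH

No ε-productions.
After unit-elimination: S -> XH | cc; H -> j | XH | jX; X -> c | XH | cX | cc.
TERM: introduce B -> c, A -> j and substitute in every rule of length ≥2.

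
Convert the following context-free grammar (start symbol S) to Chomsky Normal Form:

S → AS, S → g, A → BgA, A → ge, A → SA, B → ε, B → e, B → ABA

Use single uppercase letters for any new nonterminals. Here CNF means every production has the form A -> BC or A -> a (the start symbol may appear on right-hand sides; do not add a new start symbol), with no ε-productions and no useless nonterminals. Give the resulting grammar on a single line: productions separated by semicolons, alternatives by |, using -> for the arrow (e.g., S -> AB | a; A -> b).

Nullable: {B}; after ε-elimination: S -> g | AS; A -> SA | gA | ge | BgA; B -> e | AA | ABA.
No unit productions to eliminate.
TERM: introduce D -> e, C -> g and substitute in every rule of length ≥2.
BIN: A -> BCA becomes A -> BE, E -> CA; B -> ABA becomes B -> AF, F -> BA.

S -> g | AS; A -> BE | CA | CD | SA; B -> e | AA | AF; C -> g; D -> e; E -> CA; F -> BA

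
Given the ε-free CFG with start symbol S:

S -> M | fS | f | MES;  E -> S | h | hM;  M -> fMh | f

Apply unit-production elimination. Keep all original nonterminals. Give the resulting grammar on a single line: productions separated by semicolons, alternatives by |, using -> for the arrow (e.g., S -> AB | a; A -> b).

S -> f | fS | MES | fMh; E -> f | h | fS | hM | MES | fMh; M -> f | fMh

Unit productions: E->S, S->M.
Unit pairs (A ⇒* B via units): (E,M), (E,S), (S,M).
S: inherits non-unit rules of {M, S} → MES | f | fMh | fS.
E: inherits non-unit rules of {E, M, S} → MES | f | fMh | fS | h | hM.
M: inherits non-unit rules of {M} → f | fMh.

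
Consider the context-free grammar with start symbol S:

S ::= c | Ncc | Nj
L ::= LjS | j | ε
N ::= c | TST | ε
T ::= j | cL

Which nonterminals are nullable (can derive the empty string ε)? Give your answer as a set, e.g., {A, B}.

Directly nullable (have an ε-rule): {L, N}.
Not nullable: S, T — each has a terminal in every rule's right-hand side or depends on a non-nullable symbol.

{L, N}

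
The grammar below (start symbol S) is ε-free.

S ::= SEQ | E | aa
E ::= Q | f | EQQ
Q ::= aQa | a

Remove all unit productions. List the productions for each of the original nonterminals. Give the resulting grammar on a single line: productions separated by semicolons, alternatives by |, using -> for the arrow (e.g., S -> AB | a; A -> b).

S -> a | f | aa | EQQ | SEQ | aQa; E -> a | f | EQQ | aQa; Q -> a | aQa

Unit productions: E->Q, S->E.
Unit pairs (A ⇒* B via units): (E,Q), (S,E), (S,Q).
S: inherits non-unit rules of {E, Q, S} → EQQ | SEQ | a | aQa | aa | f.
E: inherits non-unit rules of {E, Q} → EQQ | a | aQa | f.
Q: inherits non-unit rules of {Q} → a | aQa.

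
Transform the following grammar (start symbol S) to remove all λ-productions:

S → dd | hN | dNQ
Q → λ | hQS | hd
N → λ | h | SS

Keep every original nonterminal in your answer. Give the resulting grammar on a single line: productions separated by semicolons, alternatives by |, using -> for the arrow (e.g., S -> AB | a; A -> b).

Nullable set: {N, Q}.
S -> dNQ: N, Q nullable, giving d | dN | dNQ | dQ.
S -> hN: N nullable, giving h | hN.
Drop N -> λ.
Drop Q -> λ.
Q -> hQS: Q nullable, giving hQS | hS.
Unchanged (no nullable symbols): S -> dd; N -> SS; N -> h; Q -> hd.

S -> d | h | dN | dQ | dd | hN | dNQ; N -> h | SS; Q -> hS | hd | hQS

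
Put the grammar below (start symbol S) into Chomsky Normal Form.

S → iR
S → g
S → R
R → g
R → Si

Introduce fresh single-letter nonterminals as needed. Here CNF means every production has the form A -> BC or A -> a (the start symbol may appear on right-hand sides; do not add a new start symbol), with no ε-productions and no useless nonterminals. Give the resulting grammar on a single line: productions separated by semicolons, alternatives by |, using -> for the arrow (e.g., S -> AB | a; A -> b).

S -> g | AR | SA; A -> i; R -> g | SA

No ε-productions.
After unit-elimination: S -> g | Si | iR; R -> g | Si.
TERM: introduce A -> i and substitute in every rule of length ≥2.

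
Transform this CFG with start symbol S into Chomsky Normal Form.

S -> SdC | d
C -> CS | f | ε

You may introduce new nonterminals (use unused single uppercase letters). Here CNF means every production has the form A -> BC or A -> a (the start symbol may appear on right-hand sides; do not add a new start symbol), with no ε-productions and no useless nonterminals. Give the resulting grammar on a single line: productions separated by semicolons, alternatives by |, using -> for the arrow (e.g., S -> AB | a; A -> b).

Nullable: {C}; after ε-elimination: S -> d | Sd | SdC; C -> S | f | CS.
After unit-elimination: S -> d | Sd | SdC; C -> d | f | CS | Sd | SdC.
TERM: introduce A -> d and substitute in every rule of length ≥2.
BIN: C -> SAC becomes C -> SB, B -> AC; S -> SAC becomes S -> SD, D -> AC.

S -> d | SA | SD; A -> d; B -> AC; C -> d | f | CS | SA | SB; D -> AC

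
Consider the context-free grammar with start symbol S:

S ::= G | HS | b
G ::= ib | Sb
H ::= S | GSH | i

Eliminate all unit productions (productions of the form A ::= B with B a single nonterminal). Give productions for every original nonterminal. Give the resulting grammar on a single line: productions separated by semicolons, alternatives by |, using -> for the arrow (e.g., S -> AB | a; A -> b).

Unit productions: H->S, S->G.
Unit pairs (A ⇒* B via units): (H,G), (H,S), (S,G).
S: inherits non-unit rules of {G, S} → HS | Sb | b | ib.
G: inherits non-unit rules of {G} → Sb | ib.
H: inherits non-unit rules of {G, H, S} → GSH | HS | Sb | b | i | ib.

S -> b | HS | Sb | ib; G -> Sb | ib; H -> b | i | HS | Sb | ib | GSH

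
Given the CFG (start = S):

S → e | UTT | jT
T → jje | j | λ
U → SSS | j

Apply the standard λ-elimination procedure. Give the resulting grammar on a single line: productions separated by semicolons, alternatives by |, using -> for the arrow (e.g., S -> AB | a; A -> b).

Nullable set: {T}.
S -> UTT: T, T nullable, giving U | UT | UTT.
S -> jT: T nullable, giving j | jT.
Drop T -> λ.
Unchanged (no nullable symbols): S -> e; T -> j; T -> jje; U -> SSS; U -> j.

S -> U | e | j | UT | jT | UTT; T -> j | jje; U -> j | SSS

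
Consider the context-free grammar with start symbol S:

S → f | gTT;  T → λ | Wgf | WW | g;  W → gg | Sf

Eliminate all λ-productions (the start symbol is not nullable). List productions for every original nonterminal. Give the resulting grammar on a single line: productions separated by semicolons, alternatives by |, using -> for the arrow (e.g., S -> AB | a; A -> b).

S -> f | g | gT | gTT; T -> g | WW | Wgf; W -> Sf | gg

Nullable set: {T}.
S -> gTT: T, T nullable, giving g | gT | gTT.
Drop T -> λ.
Unchanged (no nullable symbols): S -> f; T -> WW; T -> Wgf; T -> g; W -> Sf; W -> gg.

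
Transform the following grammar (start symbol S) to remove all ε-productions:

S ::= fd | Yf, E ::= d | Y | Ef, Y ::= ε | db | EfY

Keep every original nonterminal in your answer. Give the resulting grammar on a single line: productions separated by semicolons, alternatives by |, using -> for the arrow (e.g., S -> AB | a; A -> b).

Nullable set: {E, Y}.
S -> Yf: Y nullable, giving Yf | f.
E -> Ef: E nullable, giving Ef | f.
E -> Y: Y nullable, giving Y.
Drop Y -> ε.
Y -> EfY: E, Y nullable, giving Ef | EfY | f | fY.
Unchanged (no nullable symbols): S -> fd; E -> d; Y -> db.

S -> f | Yf | fd; E -> Y | d | f | Ef; Y -> f | Ef | db | fY | EfY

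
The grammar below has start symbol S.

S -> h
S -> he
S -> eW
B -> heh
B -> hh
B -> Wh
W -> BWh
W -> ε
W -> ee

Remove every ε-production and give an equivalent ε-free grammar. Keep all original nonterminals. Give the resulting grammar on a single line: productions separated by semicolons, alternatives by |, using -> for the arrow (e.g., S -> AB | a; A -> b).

Nullable set: {W}.
S -> eW: W nullable, giving e | eW.
B -> Wh: W nullable, giving Wh | h.
Drop W -> ε.
W -> BWh: W nullable, giving BWh | Bh.
Unchanged (no nullable symbols): S -> h; S -> he; B -> heh; B -> hh; W -> ee.

S -> e | h | eW | he; B -> h | Wh | hh | heh; W -> Bh | ee | BWh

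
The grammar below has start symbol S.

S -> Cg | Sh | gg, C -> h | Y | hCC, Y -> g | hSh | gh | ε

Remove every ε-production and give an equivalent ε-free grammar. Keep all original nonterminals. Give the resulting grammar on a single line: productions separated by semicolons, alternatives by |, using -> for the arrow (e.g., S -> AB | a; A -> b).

Nullable set: {C, Y}.
S -> Cg: C nullable, giving Cg | g.
C -> Y: Y nullable, giving Y.
C -> hCC: C, C nullable, giving h | hC | hCC.
Drop Y -> ε.
Unchanged (no nullable symbols): S -> Sh; S -> gg; C -> h; Y -> g; Y -> gh; Y -> hSh.

S -> g | Cg | Sh | gg; C -> Y | h | hC | hCC; Y -> g | gh | hSh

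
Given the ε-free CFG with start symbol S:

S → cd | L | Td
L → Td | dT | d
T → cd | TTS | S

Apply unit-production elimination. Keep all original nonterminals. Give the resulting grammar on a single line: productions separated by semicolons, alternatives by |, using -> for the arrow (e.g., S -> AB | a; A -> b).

S -> d | Td | cd | dT; L -> d | Td | dT; T -> d | Td | cd | dT | TTS

Unit productions: S->L, T->S.
Unit pairs (A ⇒* B via units): (S,L), (T,L), (T,S).
S: inherits non-unit rules of {L, S} → Td | cd | d | dT.
L: inherits non-unit rules of {L} → Td | d | dT.
T: inherits non-unit rules of {L, S, T} → TTS | Td | cd | d | dT.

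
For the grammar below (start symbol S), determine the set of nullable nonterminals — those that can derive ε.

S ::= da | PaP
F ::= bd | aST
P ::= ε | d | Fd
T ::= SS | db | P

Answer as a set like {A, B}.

Directly nullable (have an ε-rule): {P}.
T is nullable via T -> P (every symbol on the right is already known nullable).
Not nullable: F, S — each has a terminal in every rule's right-hand side or depends on a non-nullable symbol.

{P, T}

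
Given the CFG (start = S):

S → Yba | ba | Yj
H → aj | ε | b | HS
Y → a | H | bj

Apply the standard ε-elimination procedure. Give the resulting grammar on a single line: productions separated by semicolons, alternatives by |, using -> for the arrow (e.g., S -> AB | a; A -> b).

S -> j | Yj | ba | Yba; H -> S | b | HS | aj; Y -> H | a | bj

Nullable set: {H, Y}.
S -> Yba: Y nullable, giving Yba | ba.
S -> Yj: Y nullable, giving Yj | j.
Drop H -> ε.
H -> HS: H nullable, giving HS | S.
Y -> H: H nullable, giving H.
Unchanged (no nullable symbols): S -> ba; H -> aj; H -> b; Y -> a; Y -> bj.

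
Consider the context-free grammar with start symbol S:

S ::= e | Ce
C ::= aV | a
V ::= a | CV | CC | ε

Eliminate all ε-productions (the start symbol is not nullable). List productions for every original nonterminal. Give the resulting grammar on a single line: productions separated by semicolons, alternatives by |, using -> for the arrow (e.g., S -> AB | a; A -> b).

S -> e | Ce; C -> a | aV; V -> C | a | CC | CV

Nullable set: {V}.
C -> aV: V nullable, giving a | aV.
Drop V -> ε.
V -> CV: V nullable, giving C | CV.
Unchanged (no nullable symbols): S -> Ce; S -> e; C -> a; V -> CC; V -> a.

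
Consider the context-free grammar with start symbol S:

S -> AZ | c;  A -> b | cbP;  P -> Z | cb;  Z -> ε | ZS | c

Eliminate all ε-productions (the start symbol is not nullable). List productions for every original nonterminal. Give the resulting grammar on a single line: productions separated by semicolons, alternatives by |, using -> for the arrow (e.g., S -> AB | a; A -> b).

S -> A | c | AZ; A -> b | cb | cbP; P -> Z | cb; Z -> S | c | ZS

Nullable set: {P, Z}.
S -> AZ: Z nullable, giving A | AZ.
A -> cbP: P nullable, giving cb | cbP.
P -> Z: Z nullable, giving Z.
Drop Z -> ε.
Z -> ZS: Z nullable, giving S | ZS.
Unchanged (no nullable symbols): S -> c; A -> b; P -> cb; Z -> c.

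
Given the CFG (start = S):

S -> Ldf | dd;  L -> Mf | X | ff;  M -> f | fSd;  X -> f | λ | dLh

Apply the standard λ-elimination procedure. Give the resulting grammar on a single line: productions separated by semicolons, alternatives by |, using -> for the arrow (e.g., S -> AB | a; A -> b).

S -> dd | df | Ldf; L -> X | Mf | ff; M -> f | fSd; X -> f | dh | dLh

Nullable set: {L, X}.
S -> Ldf: L nullable, giving Ldf | df.
L -> X: X nullable, giving X.
Drop X -> λ.
X -> dLh: L nullable, giving dLh | dh.
Unchanged (no nullable symbols): S -> dd; L -> Mf; L -> ff; M -> f; M -> fSd; X -> f.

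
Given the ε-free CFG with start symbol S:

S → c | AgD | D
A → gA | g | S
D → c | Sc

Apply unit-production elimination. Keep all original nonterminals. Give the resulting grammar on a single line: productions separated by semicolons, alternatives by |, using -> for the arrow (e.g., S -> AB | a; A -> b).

S -> c | Sc | AgD; A -> c | g | Sc | gA | AgD; D -> c | Sc

Unit productions: A->S, S->D.
Unit pairs (A ⇒* B via units): (A,D), (A,S), (S,D).
S: inherits non-unit rules of {D, S} → AgD | Sc | c.
A: inherits non-unit rules of {A, D, S} → AgD | Sc | c | g | gA.
D: inherits non-unit rules of {D} → Sc | c.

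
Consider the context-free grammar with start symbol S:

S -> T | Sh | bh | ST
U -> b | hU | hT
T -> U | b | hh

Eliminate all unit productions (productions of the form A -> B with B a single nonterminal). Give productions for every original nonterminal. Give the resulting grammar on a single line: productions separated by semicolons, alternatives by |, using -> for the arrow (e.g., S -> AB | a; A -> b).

Unit productions: S->T, T->U.
Unit pairs (A ⇒* B via units): (S,T), (S,U), (T,U).
S: inherits non-unit rules of {S, T, U} → ST | Sh | b | bh | hT | hU | hh.
T: inherits non-unit rules of {T, U} → b | hT | hU | hh.
U: inherits non-unit rules of {U} → b | hT | hU.

S -> b | ST | Sh | bh | hT | hU | hh; T -> b | hT | hU | hh; U -> b | hT | hU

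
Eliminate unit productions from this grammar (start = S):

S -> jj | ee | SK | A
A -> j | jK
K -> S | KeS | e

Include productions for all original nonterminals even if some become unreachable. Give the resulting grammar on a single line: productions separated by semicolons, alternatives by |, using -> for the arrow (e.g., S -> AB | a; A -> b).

Unit productions: K->S, S->A.
Unit pairs (A ⇒* B via units): (K,A), (K,S), (S,A).
S: inherits non-unit rules of {A, S} → SK | ee | j | jK | jj.
A: inherits non-unit rules of {A} → j | jK.
K: inherits non-unit rules of {A, K, S} → KeS | SK | e | ee | j | jK | jj.

S -> j | SK | ee | jK | jj; A -> j | jK; K -> e | j | SK | ee | jK | jj | KeS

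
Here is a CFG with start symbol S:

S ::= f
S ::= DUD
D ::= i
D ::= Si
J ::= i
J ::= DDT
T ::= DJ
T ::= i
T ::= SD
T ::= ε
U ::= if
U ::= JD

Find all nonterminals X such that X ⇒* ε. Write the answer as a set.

Directly nullable (have an ε-rule): {T}.
Not nullable: D, J, S, U — each has a terminal in every rule's right-hand side or depends on a non-nullable symbol.

{T}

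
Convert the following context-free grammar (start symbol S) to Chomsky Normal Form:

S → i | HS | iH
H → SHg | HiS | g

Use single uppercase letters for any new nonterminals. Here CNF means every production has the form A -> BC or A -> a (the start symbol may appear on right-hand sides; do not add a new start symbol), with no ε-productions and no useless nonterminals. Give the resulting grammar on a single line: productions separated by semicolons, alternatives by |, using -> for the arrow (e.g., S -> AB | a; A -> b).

No ε-productions.
No unit productions to eliminate.
TERM: introduce B -> g, A -> i and substitute in every rule of length ≥2.
BIN: H -> HAS becomes H -> HC, C -> AS; H -> SHB becomes H -> SD, D -> HB.

S -> i | AH | HS; A -> i; B -> g; C -> AS; D -> HB; H -> g | HC | SD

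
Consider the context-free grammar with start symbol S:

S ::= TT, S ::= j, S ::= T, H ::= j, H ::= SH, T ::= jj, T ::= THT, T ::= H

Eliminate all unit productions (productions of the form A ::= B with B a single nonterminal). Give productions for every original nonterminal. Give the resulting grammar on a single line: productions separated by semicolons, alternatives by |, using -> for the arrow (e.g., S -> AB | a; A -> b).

Unit productions: S->T, T->H.
Unit pairs (A ⇒* B via units): (S,H), (S,T), (T,H).
S: inherits non-unit rules of {H, S, T} → SH | THT | TT | j | jj.
H: inherits non-unit rules of {H} → SH | j.
T: inherits non-unit rules of {H, T} → SH | THT | j | jj.

S -> j | SH | TT | jj | THT; H -> j | SH; T -> j | SH | jj | THT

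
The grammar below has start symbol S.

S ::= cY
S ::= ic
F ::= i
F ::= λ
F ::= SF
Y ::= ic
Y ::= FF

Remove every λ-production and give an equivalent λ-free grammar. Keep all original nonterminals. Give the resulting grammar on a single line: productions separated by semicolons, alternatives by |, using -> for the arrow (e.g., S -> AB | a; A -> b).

S -> c | cY | ic; F -> S | i | SF; Y -> F | FF | ic

Nullable set: {F, Y}.
S -> cY: Y nullable, giving c | cY.
Drop F -> λ.
F -> SF: F nullable, giving S | SF.
Y -> FF: F, F nullable, giving F | FF.
Unchanged (no nullable symbols): S -> ic; F -> i; Y -> ic.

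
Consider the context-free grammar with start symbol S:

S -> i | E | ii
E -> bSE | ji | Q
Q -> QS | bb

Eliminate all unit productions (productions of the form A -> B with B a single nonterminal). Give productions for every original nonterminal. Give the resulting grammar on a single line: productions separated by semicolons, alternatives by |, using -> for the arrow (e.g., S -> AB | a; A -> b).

Unit productions: E->Q, S->E.
Unit pairs (A ⇒* B via units): (E,Q), (S,E), (S,Q).
S: inherits non-unit rules of {E, Q, S} → QS | bSE | bb | i | ii | ji.
E: inherits non-unit rules of {E, Q} → QS | bSE | bb | ji.
Q: inherits non-unit rules of {Q} → QS | bb.

S -> i | QS | bb | ii | ji | bSE; E -> QS | bb | ji | bSE; Q -> QS | bb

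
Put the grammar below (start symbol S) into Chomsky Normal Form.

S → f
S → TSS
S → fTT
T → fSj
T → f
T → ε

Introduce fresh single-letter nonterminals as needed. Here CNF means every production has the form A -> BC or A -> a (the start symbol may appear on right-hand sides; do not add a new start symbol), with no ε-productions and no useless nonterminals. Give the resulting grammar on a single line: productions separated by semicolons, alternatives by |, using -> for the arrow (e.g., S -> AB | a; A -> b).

S -> f | AC | AT | SS | TD; A -> f; B -> j; C -> TT; D -> SS; E -> SB; T -> f | AE

Nullable: {T}; after ε-elimination: S -> f | SS | fT | TSS | fTT; T -> f | fSj.
No unit productions to eliminate.
TERM: introduce A -> f, B -> j and substitute in every rule of length ≥2.
BIN: S -> ATT becomes S -> AC, C -> TT; S -> TSS becomes S -> TD, D -> SS; T -> ASB becomes T -> AE, E -> SB.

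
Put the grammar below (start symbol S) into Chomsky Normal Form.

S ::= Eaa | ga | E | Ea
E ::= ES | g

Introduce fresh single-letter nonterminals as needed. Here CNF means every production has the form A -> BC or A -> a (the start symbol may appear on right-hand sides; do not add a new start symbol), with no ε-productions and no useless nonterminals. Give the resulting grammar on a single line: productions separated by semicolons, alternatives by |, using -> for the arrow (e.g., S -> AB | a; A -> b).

No ε-productions.
After unit-elimination: S -> g | ES | Ea | ga | Eaa; E -> g | ES.
TERM: introduce A -> a, B -> g and substitute in every rule of length ≥2.
BIN: S -> EAA becomes S -> EC, C -> AA.

S -> g | BA | EA | EC | ES; A -> a; B -> g; C -> AA; E -> g | ES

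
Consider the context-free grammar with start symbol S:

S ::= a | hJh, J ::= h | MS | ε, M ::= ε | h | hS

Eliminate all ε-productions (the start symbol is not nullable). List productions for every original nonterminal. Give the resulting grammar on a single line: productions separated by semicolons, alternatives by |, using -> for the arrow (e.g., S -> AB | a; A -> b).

S -> a | hh | hJh; J -> S | h | MS; M -> h | hS

Nullable set: {J, M}.
S -> hJh: J nullable, giving hJh | hh.
Drop J -> ε.
J -> MS: M nullable, giving MS | S.
Drop M -> ε.
Unchanged (no nullable symbols): S -> a; J -> h; M -> h; M -> hS.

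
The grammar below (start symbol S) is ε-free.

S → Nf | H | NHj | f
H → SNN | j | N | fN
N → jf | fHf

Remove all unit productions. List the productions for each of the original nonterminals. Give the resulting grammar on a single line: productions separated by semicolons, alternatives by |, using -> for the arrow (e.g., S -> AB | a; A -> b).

S -> f | j | Nf | fN | jf | NHj | SNN | fHf; H -> j | fN | jf | SNN | fHf; N -> jf | fHf

Unit productions: H->N, S->H.
Unit pairs (A ⇒* B via units): (H,N), (S,H), (S,N).
S: inherits non-unit rules of {H, N, S} → NHj | Nf | SNN | f | fHf | fN | j | jf.
H: inherits non-unit rules of {H, N} → SNN | fHf | fN | j | jf.
N: inherits non-unit rules of {N} → fHf | jf.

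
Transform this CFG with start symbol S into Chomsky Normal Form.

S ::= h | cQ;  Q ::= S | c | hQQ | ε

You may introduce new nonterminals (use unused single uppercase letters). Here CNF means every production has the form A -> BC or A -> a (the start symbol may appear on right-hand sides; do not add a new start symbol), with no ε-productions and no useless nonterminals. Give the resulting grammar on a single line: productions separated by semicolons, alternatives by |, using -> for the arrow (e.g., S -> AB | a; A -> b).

S -> c | h | AQ; A -> c; B -> h; C -> QQ; Q -> c | h | AQ | BC | BQ

Nullable: {Q}; after ε-elimination: S -> c | h | cQ; Q -> S | c | h | hQ | hQQ.
After unit-elimination: S -> c | h | cQ; Q -> c | h | cQ | hQ | hQQ.
TERM: introduce A -> c, B -> h and substitute in every rule of length ≥2.
BIN: Q -> BQQ becomes Q -> BC, C -> QQ.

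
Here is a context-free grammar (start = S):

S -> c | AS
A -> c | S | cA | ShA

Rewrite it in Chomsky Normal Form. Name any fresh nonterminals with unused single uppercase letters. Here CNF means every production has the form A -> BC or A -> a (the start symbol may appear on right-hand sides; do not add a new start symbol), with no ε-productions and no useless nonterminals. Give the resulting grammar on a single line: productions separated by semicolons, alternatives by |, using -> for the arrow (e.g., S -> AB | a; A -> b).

No ε-productions.
After unit-elimination: S -> c | AS; A -> c | AS | cA | ShA.
TERM: introduce C -> c, B -> h and substitute in every rule of length ≥2.
BIN: A -> SBA becomes A -> SD, D -> BA.

S -> c | AS; A -> c | AS | CA | SD; B -> h; C -> c; D -> BA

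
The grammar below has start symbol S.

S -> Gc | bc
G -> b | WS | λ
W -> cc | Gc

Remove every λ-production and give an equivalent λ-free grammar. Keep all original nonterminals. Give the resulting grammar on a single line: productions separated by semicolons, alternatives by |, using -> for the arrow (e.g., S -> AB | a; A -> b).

S -> c | Gc | bc; G -> b | WS; W -> c | Gc | cc

Nullable set: {G}.
S -> Gc: G nullable, giving Gc | c.
Drop G -> λ.
W -> Gc: G nullable, giving Gc | c.
Unchanged (no nullable symbols): S -> bc; G -> WS; G -> b; W -> cc.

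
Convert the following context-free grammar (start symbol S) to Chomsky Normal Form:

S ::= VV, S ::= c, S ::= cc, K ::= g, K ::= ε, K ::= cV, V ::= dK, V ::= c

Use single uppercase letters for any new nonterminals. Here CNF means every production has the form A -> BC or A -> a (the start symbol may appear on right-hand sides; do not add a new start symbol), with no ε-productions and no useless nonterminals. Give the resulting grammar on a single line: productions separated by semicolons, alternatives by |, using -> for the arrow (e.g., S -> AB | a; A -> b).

Nullable: {K}; after ε-elimination: S -> c | VV | cc; K -> g | cV; V -> c | d | dK.
No unit productions to eliminate.
TERM: introduce A -> c, B -> d and substitute in every rule of length ≥2.

S -> c | AA | VV; A -> c; B -> d; K -> g | AV; V -> c | d | BK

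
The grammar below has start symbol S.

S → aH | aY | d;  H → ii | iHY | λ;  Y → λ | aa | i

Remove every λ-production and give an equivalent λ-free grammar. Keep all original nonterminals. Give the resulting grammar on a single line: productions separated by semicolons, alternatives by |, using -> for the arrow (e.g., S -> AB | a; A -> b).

Nullable set: {H, Y}.
S -> aH: H nullable, giving a | aH.
S -> aY: Y nullable, giving a | aY.
Drop H -> λ.
H -> iHY: H, Y nullable, giving i | iH | iHY | iY.
Drop Y -> λ.
Unchanged (no nullable symbols): S -> d; H -> ii; Y -> aa; Y -> i.

S -> a | d | aH | aY; H -> i | iH | iY | ii | iHY; Y -> i | aa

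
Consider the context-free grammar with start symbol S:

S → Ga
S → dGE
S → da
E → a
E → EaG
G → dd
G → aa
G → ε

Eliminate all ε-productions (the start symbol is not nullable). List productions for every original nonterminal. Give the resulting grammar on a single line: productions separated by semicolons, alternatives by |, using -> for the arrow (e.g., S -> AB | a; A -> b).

S -> a | Ga | dE | da | dGE; E -> a | Ea | EaG; G -> aa | dd

Nullable set: {G}.
S -> Ga: G nullable, giving Ga | a.
S -> dGE: G nullable, giving dE | dGE.
E -> EaG: G nullable, giving Ea | EaG.
Drop G -> ε.
Unchanged (no nullable symbols): S -> da; E -> a; G -> aa; G -> dd.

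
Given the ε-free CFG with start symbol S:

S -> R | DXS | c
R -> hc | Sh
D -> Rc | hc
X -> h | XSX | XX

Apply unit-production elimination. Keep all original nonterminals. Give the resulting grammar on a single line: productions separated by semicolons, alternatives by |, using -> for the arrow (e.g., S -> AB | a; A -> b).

S -> c | Sh | hc | DXS; D -> Rc | hc; R -> Sh | hc; X -> h | XX | XSX

Unit productions: S->R.
Unit pairs (A ⇒* B via units): (S,R).
S: inherits non-unit rules of {R, S} → DXS | Sh | c | hc.
D: inherits non-unit rules of {D} → Rc | hc.
R: inherits non-unit rules of {R} → Sh | hc.
X: inherits non-unit rules of {X} → XSX | XX | h.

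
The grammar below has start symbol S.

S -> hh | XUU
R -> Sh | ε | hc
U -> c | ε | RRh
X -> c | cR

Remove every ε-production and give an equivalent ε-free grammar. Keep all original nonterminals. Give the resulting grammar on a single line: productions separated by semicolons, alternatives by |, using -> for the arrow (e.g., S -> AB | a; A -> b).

Nullable set: {R, U}.
S -> XUU: U, U nullable, giving X | XU | XUU.
Drop R -> ε.
Drop U -> ε.
U -> RRh: R, R nullable, giving RRh | Rh | h.
X -> cR: R nullable, giving c | cR.
Unchanged (no nullable symbols): S -> hh; R -> Sh; R -> hc; U -> c; X -> c.

S -> X | XU | hh | XUU; R -> Sh | hc; U -> c | h | Rh | RRh; X -> c | cR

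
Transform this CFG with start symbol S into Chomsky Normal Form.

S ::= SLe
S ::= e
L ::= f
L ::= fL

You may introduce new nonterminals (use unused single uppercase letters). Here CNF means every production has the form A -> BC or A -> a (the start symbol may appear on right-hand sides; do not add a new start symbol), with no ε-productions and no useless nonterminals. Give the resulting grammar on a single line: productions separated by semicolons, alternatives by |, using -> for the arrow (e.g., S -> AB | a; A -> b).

No ε-productions.
No unit productions to eliminate.
TERM: introduce B -> e, A -> f and substitute in every rule of length ≥2.
BIN: S -> SLB becomes S -> SC, C -> LB.

S -> e | SC; A -> f; B -> e; C -> LB; L -> f | AL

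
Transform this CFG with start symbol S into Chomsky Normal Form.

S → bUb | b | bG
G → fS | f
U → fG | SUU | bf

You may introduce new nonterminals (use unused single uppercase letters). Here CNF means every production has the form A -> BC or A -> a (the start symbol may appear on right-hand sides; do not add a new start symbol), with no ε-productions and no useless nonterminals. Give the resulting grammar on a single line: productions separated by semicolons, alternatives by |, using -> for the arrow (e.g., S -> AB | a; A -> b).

No ε-productions.
No unit productions to eliminate.
TERM: introduce B -> b, A -> f and substitute in every rule of length ≥2.
BIN: S -> BUB becomes S -> BC, C -> UB; U -> SUU becomes U -> SD, D -> UU.

S -> b | BC | BG; A -> f; B -> b; C -> UB; D -> UU; G -> f | AS; U -> AG | BA | SD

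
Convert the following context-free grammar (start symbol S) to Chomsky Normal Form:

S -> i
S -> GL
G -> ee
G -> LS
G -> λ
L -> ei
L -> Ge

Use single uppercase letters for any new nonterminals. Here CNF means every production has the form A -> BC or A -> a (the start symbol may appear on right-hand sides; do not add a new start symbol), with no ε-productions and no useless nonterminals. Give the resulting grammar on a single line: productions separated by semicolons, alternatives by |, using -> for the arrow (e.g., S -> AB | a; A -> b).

Nullable: {G}; after ε-elimination: S -> L | i | GL; G -> LS | ee; L -> e | Ge | ei.
After unit-elimination: S -> e | i | GL | Ge | ei; G -> LS | ee; L -> e | Ge | ei.
TERM: introduce A -> e, B -> i and substitute in every rule of length ≥2.

S -> e | i | AB | GA | GL; A -> e; B -> i; G -> AA | LS; L -> e | AB | GA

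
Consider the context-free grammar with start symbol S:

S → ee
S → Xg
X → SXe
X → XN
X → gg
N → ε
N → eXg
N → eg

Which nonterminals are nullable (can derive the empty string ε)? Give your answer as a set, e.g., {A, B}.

{N}

Directly nullable (have an ε-rule): {N}.
Not nullable: S, X — each has a terminal in every rule's right-hand side or depends on a non-nullable symbol.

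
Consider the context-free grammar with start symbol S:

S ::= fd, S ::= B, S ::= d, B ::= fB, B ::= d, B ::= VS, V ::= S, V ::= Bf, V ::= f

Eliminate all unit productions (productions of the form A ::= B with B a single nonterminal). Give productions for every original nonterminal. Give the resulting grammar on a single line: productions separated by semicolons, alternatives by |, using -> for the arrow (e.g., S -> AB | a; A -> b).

Unit productions: S->B, V->S.
Unit pairs (A ⇒* B via units): (S,B), (V,B), (V,S).
S: inherits non-unit rules of {B, S} → VS | d | fB | fd.
B: inherits non-unit rules of {B} → VS | d | fB.
V: inherits non-unit rules of {B, S, V} → Bf | VS | d | f | fB | fd.

S -> d | VS | fB | fd; B -> d | VS | fB; V -> d | f | Bf | VS | fB | fd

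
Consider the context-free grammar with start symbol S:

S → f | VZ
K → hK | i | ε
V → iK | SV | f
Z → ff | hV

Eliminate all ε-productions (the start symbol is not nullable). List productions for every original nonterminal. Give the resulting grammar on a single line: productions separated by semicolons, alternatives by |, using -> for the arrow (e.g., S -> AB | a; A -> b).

S -> f | VZ; K -> h | i | hK; V -> f | i | SV | iK; Z -> ff | hV

Nullable set: {K}.
Drop K -> ε.
K -> hK: K nullable, giving h | hK.
V -> iK: K nullable, giving i | iK.
Unchanged (no nullable symbols): S -> VZ; S -> f; K -> i; V -> SV; V -> f; Z -> ff; Z -> hV.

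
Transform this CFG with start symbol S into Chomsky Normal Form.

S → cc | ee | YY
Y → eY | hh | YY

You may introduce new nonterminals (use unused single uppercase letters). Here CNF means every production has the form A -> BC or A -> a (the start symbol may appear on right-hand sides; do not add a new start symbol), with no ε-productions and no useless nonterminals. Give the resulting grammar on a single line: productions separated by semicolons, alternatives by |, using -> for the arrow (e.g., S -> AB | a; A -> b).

S -> AA | BB | YY; A -> c; B -> e; C -> h; Y -> BY | CC | YY

No ε-productions.
No unit productions to eliminate.
TERM: introduce A -> c, B -> e, C -> h and substitute in every rule of length ≥2.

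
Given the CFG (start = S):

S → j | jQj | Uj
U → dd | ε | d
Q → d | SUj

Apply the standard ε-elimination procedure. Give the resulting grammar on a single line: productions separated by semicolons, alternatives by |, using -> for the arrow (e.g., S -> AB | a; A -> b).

Nullable set: {U}.
S -> Uj: U nullable, giving Uj | j.
Q -> SUj: U nullable, giving SUj | Sj.
Drop U -> ε.
Unchanged (no nullable symbols): S -> j; S -> jQj; Q -> d; U -> d; U -> dd.

S -> j | Uj | jQj; Q -> d | Sj | SUj; U -> d | dd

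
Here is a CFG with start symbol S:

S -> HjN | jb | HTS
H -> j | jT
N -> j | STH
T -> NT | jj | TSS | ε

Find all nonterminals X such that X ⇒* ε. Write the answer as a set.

{T}

Directly nullable (have an ε-rule): {T}.
Not nullable: H, N, S — each has a terminal in every rule's right-hand side or depends on a non-nullable symbol.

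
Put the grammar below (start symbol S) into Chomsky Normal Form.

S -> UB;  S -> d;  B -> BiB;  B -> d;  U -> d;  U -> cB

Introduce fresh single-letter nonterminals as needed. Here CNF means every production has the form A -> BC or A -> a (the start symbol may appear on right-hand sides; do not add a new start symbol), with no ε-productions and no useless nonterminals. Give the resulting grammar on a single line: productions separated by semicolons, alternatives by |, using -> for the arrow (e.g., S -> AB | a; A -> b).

No ε-productions.
No unit productions to eliminate.
TERM: introduce C -> c, A -> i and substitute in every rule of length ≥2.
BIN: B -> BAB becomes B -> BD, D -> AB.

S -> d | UB; A -> i; B -> d | BD; C -> c; D -> AB; U -> d | CB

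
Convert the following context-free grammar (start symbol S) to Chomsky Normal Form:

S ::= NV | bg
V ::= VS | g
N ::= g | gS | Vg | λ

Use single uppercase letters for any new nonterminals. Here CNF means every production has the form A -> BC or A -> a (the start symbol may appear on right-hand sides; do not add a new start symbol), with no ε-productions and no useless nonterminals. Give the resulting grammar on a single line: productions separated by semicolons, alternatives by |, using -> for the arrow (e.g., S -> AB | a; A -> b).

Nullable: {N}; after ε-elimination: S -> V | NV | bg; N -> g | Vg | gS; V -> g | VS.
After unit-elimination: S -> g | NV | VS | bg; N -> g | Vg | gS; V -> g | VS.
TERM: introduce B -> b, A -> g and substitute in every rule of length ≥2.

S -> g | BA | NV | VS; A -> g; B -> b; N -> g | AS | VA; V -> g | VS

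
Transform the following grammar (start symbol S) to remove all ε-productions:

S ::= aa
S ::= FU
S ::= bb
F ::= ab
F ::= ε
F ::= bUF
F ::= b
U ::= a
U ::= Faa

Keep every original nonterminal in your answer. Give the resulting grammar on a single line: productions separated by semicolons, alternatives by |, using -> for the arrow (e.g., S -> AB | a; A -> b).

Nullable set: {F}.
S -> FU: F nullable, giving FU | U.
Drop F -> ε.
F -> bUF: F nullable, giving bU | bUF.
U -> Faa: F nullable, giving Faa | aa.
Unchanged (no nullable symbols): S -> aa; S -> bb; F -> ab; F -> b; U -> a.

S -> U | FU | aa | bb; F -> b | ab | bU | bUF; U -> a | aa | Faa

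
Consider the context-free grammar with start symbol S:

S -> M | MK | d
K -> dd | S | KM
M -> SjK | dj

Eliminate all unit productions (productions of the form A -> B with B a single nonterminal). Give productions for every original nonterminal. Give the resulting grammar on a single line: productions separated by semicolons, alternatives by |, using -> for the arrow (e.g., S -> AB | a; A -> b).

Unit productions: K->S, S->M.
Unit pairs (A ⇒* B via units): (K,M), (K,S), (S,M).
S: inherits non-unit rules of {M, S} → MK | SjK | d | dj.
K: inherits non-unit rules of {K, M, S} → KM | MK | SjK | d | dd | dj.
M: inherits non-unit rules of {M} → SjK | dj.

S -> d | MK | dj | SjK; K -> d | KM | MK | dd | dj | SjK; M -> dj | SjK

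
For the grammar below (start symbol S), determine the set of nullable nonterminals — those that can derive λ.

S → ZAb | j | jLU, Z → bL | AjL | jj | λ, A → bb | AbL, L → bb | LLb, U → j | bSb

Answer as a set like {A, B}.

Directly nullable (have an ε-rule): {Z}.
Not nullable: A, L, S, U — each has a terminal in every rule's right-hand side or depends on a non-nullable symbol.

{Z}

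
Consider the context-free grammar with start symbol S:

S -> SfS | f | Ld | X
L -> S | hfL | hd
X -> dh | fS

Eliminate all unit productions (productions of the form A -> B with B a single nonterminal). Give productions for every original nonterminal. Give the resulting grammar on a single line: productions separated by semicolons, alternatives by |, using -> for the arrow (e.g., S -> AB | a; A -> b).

Unit productions: L->S, S->X.
Unit pairs (A ⇒* B via units): (L,S), (L,X), (S,X).
S: inherits non-unit rules of {S, X} → Ld | SfS | dh | f | fS.
L: inherits non-unit rules of {L, S, X} → Ld | SfS | dh | f | fS | hd | hfL.
X: inherits non-unit rules of {X} → dh | fS.

S -> f | Ld | dh | fS | SfS; L -> f | Ld | dh | fS | hd | SfS | hfL; X -> dh | fS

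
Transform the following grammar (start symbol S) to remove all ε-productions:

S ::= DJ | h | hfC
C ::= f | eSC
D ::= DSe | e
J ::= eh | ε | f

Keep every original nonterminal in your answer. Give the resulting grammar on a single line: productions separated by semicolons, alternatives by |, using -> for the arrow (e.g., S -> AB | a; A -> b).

S -> D | h | DJ | hfC; C -> f | eSC; D -> e | DSe; J -> f | eh

Nullable set: {J}.
S -> DJ: J nullable, giving D | DJ.
Drop J -> ε.
Unchanged (no nullable symbols): S -> h; S -> hfC; C -> eSC; C -> f; D -> DSe; D -> e; J -> eh; J -> f.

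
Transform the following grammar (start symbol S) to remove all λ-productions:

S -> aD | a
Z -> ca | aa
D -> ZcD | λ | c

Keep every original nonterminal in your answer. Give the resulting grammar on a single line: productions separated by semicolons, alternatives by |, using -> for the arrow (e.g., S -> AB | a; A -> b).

Nullable set: {D}.
S -> aD: D nullable, giving a | aD.
Drop D -> λ.
D -> ZcD: D nullable, giving Zc | ZcD.
Unchanged (no nullable symbols): S -> a; D -> c; Z -> aa; Z -> ca.

S -> a | aD; D -> c | Zc | ZcD; Z -> aa | ca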